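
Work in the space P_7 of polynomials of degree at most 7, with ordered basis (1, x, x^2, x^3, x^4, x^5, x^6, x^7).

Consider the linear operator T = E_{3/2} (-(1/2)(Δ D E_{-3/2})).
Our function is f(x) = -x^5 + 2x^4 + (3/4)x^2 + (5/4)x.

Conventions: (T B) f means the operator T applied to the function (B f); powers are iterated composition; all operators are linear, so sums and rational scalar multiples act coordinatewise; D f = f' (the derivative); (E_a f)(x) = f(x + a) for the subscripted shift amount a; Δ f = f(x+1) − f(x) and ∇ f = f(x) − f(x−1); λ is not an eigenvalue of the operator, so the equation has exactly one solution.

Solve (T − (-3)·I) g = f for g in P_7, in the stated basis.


g(x) = -(1/3)x^5 + (2/3)x^4 - (10/9)x^3 - (1/12)x^2 - (17/36)x - 5/12

write g with unknown coordinates in the stated basis and equate coefficients in (T − (-3)·I) g = f
solving from the highest basis element down gives g = -(1/3)x^5 + (2/3)x^4 - (10/9)x^3 - (1/12)x^2 - (17/36)x - 5/12
check: T g = (10/3)x^3 + x^2 + (8/3)x + 5/4
so T g − (-3)·g = -x^5 + 2x^4 + (3/4)x^2 + (5/4)x = f ✓


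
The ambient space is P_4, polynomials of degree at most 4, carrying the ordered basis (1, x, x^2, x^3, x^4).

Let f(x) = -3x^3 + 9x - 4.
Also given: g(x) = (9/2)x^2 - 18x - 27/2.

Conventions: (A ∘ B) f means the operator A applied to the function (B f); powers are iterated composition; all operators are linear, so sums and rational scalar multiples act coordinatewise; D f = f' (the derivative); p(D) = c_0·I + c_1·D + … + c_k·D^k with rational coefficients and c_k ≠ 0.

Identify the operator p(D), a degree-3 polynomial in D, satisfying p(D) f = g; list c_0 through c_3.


D^0 f = -3x^3 + 9x - 4
D^1 f = -9x^2 + 9
D^2 f = -18x
D^3 f = -18
matching coefficients of g against c_0 f + c_1 Df + … from the top degree down determines the c_i
solution: c_0 = 0, c_1 = -1/2, c_2 = 1, c_3 = 1/2

p(D) = -(1/2)·D + D^2 + (1/2)·D^3, i.e. c_0 = 0, c_1 = -1/2, c_2 = 1, c_3 = 1/2


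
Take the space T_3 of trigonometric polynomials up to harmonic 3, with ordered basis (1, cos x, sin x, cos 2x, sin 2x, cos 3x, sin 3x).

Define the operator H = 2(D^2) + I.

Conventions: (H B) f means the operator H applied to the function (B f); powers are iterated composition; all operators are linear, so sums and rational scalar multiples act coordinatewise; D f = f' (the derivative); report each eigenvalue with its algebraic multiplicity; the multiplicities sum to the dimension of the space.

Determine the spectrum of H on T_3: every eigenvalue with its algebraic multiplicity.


image of 1: 1
image of cos x: -cos x
image of sin x: -sin x
image of cos 2x: -7cos 2x
image of sin 2x: -7sin 2x
image of cos 3x: -17cos 3x
image of sin 3x: -17sin 3x
the matrix is diagonal; its diagonal is (1, -1, -1, -7, -7, -17, -17)
for a triangular matrix the eigenvalues are the diagonal entries, with algebraic multiplicity their repetition count

λ = -17 (multiplicity 2), λ = -7 (multiplicity 2), λ = -1 (multiplicity 2), λ = 1 (multiplicity 1)


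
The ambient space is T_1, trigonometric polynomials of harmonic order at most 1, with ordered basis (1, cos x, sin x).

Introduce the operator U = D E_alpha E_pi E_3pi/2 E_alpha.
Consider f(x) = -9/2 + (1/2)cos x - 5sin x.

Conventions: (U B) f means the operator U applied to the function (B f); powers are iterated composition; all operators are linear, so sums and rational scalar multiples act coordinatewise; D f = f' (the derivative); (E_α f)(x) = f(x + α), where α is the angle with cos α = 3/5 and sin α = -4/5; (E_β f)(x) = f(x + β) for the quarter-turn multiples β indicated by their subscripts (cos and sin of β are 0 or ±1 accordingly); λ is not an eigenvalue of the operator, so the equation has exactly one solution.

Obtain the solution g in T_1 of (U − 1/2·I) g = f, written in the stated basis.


write g with unknown coordinates in the stated basis and equate coefficients in (U − 1/2·I) g = f
solving from the highest basis element down gives g = 9 + (469/97)cos x + (158/97)sin x
check: U g = (283/97)cos x - (406/97)sin x
so U g − 1/2·g = -9/2 + (1/2)cos x - 5sin x = f ✓

the image equals g(x) = 9 + (469/97)cos x + (158/97)sin x


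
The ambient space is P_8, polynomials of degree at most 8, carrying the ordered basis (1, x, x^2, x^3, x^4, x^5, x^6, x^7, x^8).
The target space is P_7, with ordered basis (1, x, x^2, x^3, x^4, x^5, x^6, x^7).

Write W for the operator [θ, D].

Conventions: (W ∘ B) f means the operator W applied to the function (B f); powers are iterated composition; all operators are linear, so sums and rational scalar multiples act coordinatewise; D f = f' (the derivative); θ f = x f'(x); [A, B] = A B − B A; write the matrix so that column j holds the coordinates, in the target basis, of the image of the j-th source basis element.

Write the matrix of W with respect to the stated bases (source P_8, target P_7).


the matrix is [[0, -1, 0, 0, 0, 0, 0, 0, 0]; [0, 0, -2, 0, 0, 0, 0, 0, 0]; [0, 0, 0, -3, 0, 0, 0, 0, 0]; [0, 0, 0, 0, -4, 0, 0, 0, 0]; [0, 0, 0, 0, 0, -5, 0, 0, 0]; [0, 0, 0, 0, 0, 0, -6, 0, 0]; [0, 0, 0, 0, 0, 0, 0, -7, 0]; [0, 0, 0, 0, 0, 0, 0, 0, -8]] (rows listed top to bottom)

image of 1: 0
image of x: -1
image of x^2: -2x
image of x^3: -3x^2
image of x^4: -4x^3
image of x^5: -5x^4
image of x^6: -6x^5
image of x^7: -7x^6
image of x^8: -8x^7
each image's coordinates form column j of the matrix


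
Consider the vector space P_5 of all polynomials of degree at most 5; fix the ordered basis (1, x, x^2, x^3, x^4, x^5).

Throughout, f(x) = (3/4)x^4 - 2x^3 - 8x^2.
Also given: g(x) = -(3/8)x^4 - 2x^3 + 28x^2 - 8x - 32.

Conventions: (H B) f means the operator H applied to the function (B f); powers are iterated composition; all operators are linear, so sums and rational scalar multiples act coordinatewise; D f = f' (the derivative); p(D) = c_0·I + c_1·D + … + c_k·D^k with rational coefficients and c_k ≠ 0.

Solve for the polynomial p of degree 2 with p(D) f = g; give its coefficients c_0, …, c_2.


D^0 f = (3/4)x^4 - 2x^3 - 8x^2
D^1 f = 3x^3 - 6x^2 - 16x
D^2 f = 9x^2 - 12x - 16
matching coefficients of g against c_0 f + c_1 Df + … from the top degree down determines the c_i
solution: c_0 = -1/2, c_1 = -1, c_2 = 2

p(D) = -(1/2)·I − D + 2·D^2, i.e. c_0 = -1/2, c_1 = -1, c_2 = 2


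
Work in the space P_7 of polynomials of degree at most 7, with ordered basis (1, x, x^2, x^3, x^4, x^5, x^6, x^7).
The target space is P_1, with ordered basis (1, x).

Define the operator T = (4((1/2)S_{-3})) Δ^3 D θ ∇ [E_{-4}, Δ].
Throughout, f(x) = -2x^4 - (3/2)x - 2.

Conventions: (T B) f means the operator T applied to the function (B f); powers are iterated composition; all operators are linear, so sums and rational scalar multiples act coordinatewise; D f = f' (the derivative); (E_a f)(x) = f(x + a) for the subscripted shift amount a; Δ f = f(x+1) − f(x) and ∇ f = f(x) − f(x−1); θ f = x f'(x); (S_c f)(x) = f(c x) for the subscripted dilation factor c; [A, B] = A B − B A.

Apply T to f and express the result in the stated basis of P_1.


Δ f = -8x^3 - 12x^2 - 8x - 7/2
E_{-4} Δ f = -8x^3 + 84x^2 - 296x + 697/2
E_{-4} f = -2x^4 + 32x^3 - 192x^2 + (1021/2)x - 508
Δ E_{-4} f = -8x^3 + 84x^2 - 296x + 697/2
[E_{-4}, Δ] f = 0
∇ [E_{-4}, Δ] f = 0
θ ∇ [E_{-4}, Δ] f = 0
D θ ∇ [E_{-4}, Δ] f = 0
Δ (D θ ∇) [E_{-4}, Δ] f = 0
Δ Δ (D θ ∇) [E_{-4}, Δ] f = 0
Δ Δ Δ (D θ ∇) [E_{-4}, Δ] f = 0
S_{-3} Δ^3 (D θ ∇) [E_{-4}, Δ] f = 0
((1/2)S_{-3}) Δ^3 (D θ ∇) [E_{-4}, Δ] f = 0
(4((1/2)S_{-3})) Δ^3 (D θ ∇) [E_{-4}, Δ] f = 0

g(x) = 0


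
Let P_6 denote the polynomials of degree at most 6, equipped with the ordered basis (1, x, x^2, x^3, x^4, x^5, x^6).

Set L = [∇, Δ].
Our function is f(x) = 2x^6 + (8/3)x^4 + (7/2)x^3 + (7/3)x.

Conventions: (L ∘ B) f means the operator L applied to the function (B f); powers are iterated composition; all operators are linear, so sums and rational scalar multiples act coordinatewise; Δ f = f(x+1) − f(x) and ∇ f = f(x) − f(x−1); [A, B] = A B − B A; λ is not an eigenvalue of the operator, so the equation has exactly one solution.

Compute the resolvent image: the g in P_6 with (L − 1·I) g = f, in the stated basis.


write g with unknown coordinates in the stated basis and equate coefficients in (L − 1·I) g = f
solving from the highest basis element down gives g = -2x^6 - (8/3)x^4 - (7/2)x^3 - (7/3)x
check: L g = 0
so L g − 1·g = 2x^6 + (8/3)x^4 + (7/2)x^3 + (7/3)x = f ✓

g(x) = -2x^6 - (8/3)x^4 - (7/2)x^3 - (7/3)x


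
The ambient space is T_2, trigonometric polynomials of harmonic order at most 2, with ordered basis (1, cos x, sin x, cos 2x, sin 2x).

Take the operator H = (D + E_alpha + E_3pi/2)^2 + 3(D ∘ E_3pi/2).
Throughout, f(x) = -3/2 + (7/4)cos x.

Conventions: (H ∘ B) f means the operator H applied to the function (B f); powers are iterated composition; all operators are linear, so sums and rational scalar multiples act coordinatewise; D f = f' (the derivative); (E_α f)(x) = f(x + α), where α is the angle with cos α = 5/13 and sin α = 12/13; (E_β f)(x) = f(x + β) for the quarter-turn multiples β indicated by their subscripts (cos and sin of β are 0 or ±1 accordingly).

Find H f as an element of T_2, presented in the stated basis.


D f = -(7/4)sin x
E_alpha f = -3/2 + (35/52)cos x - (21/13)sin x
E_3pi/2 f = -3/2 + (7/4)sin x
(D + E_alpha + E_3pi/2) f = -3 + (35/52)cos x - (21/13)sin x
D (D + E_alpha + E_3pi/2) f = -(21/13)cos x - (35/52)sin x
E_alpha (D + E_alpha + E_3pi/2) f = -3 - (833/676)cos x - (210/169)sin x
E_3pi/2 (D + E_alpha + E_3pi/2) f = -3 + (21/13)cos x + (35/52)sin x
(D + E_alpha + E_3pi/2) (D + E_alpha + E_3pi/2) f = -6 - (833/676)cos x - (210/169)sin x
E_3pi/2 f = -3/2 + (7/4)sin x
D E_3pi/2 f = (7/4)cos x
(3(D ∘ E_3pi/2)) f = (21/4)cos x
((D + E_alpha + E_3pi/2)^2 + 3(D ∘ E_3pi/2)) f = -6 + (679/169)cos x - (210/169)sin x

g(x) = -6 + (679/169)cos x - (210/169)sin x


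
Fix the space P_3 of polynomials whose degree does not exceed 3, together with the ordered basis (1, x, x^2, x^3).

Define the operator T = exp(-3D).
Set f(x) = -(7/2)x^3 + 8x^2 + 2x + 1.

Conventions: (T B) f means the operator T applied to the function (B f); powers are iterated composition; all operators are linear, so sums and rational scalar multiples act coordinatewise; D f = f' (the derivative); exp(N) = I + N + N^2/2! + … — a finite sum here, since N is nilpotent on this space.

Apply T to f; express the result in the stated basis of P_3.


order-1 term: (63/2)x^2 - 48x - 6
order-2 term: -(189/2)x + 72
order-3 term: 189/2
the series for exp(-3D) f terminates at order 3
exp(-3D) f = -(7/2)x^3 + (79/2)x^2 - (281/2)x + 323/2

g(x) = -(7/2)x^3 + (79/2)x^2 - (281/2)x + 323/2


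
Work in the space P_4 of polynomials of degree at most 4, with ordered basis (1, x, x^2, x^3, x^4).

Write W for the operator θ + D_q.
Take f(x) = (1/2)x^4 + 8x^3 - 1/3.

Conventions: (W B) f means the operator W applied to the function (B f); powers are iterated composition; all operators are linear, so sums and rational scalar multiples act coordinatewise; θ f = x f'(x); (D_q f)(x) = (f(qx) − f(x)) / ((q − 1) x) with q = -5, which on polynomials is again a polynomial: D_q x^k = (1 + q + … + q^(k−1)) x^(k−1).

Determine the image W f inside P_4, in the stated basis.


the image equals g(x) = 2x^4 - 28x^3 + 168x^2

θ f = 2x^4 + 24x^3
D_q f = -52x^3 + 168x^2
(θ + D_q) f = 2x^4 - 28x^3 + 168x^2


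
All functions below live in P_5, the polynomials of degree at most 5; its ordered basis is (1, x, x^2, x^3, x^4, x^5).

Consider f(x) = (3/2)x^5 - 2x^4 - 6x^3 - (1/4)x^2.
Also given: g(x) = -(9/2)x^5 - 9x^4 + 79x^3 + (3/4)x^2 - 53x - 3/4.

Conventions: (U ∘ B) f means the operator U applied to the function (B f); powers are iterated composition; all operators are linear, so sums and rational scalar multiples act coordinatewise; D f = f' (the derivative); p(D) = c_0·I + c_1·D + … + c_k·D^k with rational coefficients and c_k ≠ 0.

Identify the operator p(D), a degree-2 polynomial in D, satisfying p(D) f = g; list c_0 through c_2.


p(D) = -3·I − 2·D + (3/2)·D^2, i.e. c_0 = -3, c_1 = -2, c_2 = 3/2

D^0 f = (3/2)x^5 - 2x^4 - 6x^3 - (1/4)x^2
D^1 f = (15/2)x^4 - 8x^3 - 18x^2 - (1/2)x
D^2 f = 30x^3 - 24x^2 - 36x - 1/2
matching coefficients of g against c_0 f + c_1 Df + … from the top degree down determines the c_i
solution: c_0 = -3, c_1 = -2, c_2 = 3/2


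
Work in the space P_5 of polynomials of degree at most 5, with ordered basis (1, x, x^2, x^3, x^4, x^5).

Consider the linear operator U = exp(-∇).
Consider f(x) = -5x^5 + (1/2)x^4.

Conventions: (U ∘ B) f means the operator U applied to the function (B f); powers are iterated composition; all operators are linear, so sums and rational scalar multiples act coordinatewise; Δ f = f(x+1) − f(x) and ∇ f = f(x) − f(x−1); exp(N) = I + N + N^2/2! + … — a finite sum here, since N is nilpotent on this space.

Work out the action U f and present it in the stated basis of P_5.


the result is g(x) = -5x^5 + (51/2)x^4 - 102x^3 + 256x^2 - 385x + 535/2

order-1 term: 25x^4 - 52x^3 + 53x^2 - 27x + 11/2
order-2 term: -50x^3 + 153x^2 - 181x + 157/2
order-3 term: 50x^2 - 152x + 128
order-4 term: -25x + 101/2
order-5 term: 5
the series for exp(-∇) f terminates at order 5
exp(-∇) f = -5x^5 + (51/2)x^4 - 102x^3 + 256x^2 - 385x + 535/2


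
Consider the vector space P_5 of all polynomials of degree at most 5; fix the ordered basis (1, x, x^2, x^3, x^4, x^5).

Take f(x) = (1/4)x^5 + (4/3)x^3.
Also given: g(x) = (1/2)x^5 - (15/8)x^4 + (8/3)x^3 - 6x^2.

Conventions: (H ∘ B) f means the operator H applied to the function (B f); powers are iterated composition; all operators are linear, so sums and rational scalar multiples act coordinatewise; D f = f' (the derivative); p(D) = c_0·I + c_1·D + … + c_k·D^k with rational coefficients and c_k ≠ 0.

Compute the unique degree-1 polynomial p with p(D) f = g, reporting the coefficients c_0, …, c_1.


D^0 f = (1/4)x^5 + (4/3)x^3
D^1 f = (5/4)x^4 + 4x^2
matching coefficients of g against c_0 f + c_1 Df + … from the top degree down determines the c_i
solution: c_0 = 2, c_1 = -3/2

c_0 = 2, c_1 = -3/2


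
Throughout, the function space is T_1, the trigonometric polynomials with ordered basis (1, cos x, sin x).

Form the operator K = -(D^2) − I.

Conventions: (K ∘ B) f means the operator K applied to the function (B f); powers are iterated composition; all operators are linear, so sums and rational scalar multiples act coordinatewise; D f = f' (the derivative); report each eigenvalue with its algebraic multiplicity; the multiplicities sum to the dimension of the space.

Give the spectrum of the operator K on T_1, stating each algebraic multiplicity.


λ = -1 (multiplicity 1), λ = 0 (multiplicity 2)

image of 1: -1
image of cos x: 0
image of sin x: 0
the matrix is diagonal; its diagonal is (-1, 0, 0)
for a triangular matrix the eigenvalues are the diagonal entries, with algebraic multiplicity their repetition count


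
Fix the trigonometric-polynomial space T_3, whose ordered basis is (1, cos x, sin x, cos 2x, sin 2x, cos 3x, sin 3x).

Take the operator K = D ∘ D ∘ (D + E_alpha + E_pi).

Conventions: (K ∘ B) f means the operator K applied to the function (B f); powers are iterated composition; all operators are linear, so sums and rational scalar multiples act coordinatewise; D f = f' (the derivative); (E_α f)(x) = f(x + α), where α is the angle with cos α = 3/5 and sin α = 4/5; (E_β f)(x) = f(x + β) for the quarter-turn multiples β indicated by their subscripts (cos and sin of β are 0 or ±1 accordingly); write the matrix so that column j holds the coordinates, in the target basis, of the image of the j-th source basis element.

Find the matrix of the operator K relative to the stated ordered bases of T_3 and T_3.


the matrix is [[0, 0, 0, 0, 0, 0, 0]; [0, 2/5, -9/5, 0, 0, 0, 0]; [0, 9/5, 2/5, 0, 0, 0, 0]; [0, 0, 0, -72/25, -296/25, 0, 0]; [0, 0, 0, 296/25, -72/25, 0, 0]; [0, 0, 0, 0, 0, 2178/125, -3771/125]; [0, 0, 0, 0, 0, 3771/125, 2178/125]] (rows listed top to bottom)

image of 1: 0
image of cos x: (2/5)cos x + (9/5)sin x
image of sin x: -(9/5)cos x + (2/5)sin x
image of cos 2x: -(72/25)cos 2x + (296/25)sin 2x
image of sin 2x: -(296/25)cos 2x - (72/25)sin 2x
image of cos 3x: (2178/125)cos 3x + (3771/125)sin 3x
image of sin 3x: -(3771/125)cos 3x + (2178/125)sin 3x
each image's coordinates form column j of the matrix


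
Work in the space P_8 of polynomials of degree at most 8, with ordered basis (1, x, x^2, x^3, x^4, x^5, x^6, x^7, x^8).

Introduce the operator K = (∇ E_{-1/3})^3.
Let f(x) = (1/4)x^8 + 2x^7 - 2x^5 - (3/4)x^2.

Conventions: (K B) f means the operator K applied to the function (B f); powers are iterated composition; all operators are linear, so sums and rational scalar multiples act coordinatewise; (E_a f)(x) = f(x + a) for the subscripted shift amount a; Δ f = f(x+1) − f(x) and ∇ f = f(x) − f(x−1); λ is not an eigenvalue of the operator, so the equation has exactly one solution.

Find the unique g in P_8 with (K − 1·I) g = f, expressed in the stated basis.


write g with unknown coordinates in the stated basis and equate coefficients in (K − 1·I) g = f
solving from the highest basis element down gives g = -(1/4)x^8 - 2x^7 - 82x^5 + 630x^4 - 1260x^3 - (26397/4)x^2 + 48708x - 86097
check: K g = -84x^5 + 630x^4 - 1260x^3 - 6600x^2 + 48708x - 86097
so K g − 1·g = (1/4)x^8 + 2x^7 - 2x^5 - (3/4)x^2 = f ✓

g(x) = -(1/4)x^8 - 2x^7 - 82x^5 + 630x^4 - 1260x^3 - (26397/4)x^2 + 48708x - 86097


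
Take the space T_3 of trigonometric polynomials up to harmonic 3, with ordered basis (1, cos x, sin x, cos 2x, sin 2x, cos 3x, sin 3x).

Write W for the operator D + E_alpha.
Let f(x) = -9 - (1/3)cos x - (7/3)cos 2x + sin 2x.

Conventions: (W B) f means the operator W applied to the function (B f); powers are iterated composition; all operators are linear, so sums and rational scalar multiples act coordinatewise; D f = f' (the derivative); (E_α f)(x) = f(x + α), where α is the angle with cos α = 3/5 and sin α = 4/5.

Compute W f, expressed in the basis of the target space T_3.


D f = (1/3)sin x + 2cos 2x + (14/3)sin 2x
E_alpha f = -9 - (1/5)cos x + (4/15)sin x + (121/75)cos 2x + (49/25)sin 2x
(D + E_alpha) f = -9 - (1/5)cos x + (3/5)sin x + (271/75)cos 2x + (497/75)sin 2x

g(x) = -9 - (1/5)cos x + (3/5)sin x + (271/75)cos 2x + (497/75)sin 2x


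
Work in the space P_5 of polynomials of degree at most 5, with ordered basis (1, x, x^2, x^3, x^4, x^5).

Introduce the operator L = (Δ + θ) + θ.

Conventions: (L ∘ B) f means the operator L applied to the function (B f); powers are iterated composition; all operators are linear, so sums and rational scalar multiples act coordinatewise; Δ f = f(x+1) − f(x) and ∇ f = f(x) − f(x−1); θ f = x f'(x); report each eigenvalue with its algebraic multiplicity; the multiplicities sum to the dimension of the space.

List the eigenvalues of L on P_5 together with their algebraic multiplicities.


image of 1: 0
image of x: 2x + 1
image of x^2: 4x^2 + 2x + 1
image of x^3: 6x^3 + 3x^2 + 3x + 1
image of x^4: 8x^4 + 4x^3 + 6x^2 + 4x + 1
image of x^5: 10x^5 + 5x^4 + 10x^3 + 10x^2 + 5x + 1
the matrix is upper triangular; its diagonal is (0, 2, 4, 6, 8, 10)
for a triangular matrix the eigenvalues are the diagonal entries, with algebraic multiplicity their repetition count

λ = 0 (multiplicity 1), λ = 2 (multiplicity 1), λ = 4 (multiplicity 1), λ = 6 (multiplicity 1), λ = 8 (multiplicity 1), λ = 10 (multiplicity 1)


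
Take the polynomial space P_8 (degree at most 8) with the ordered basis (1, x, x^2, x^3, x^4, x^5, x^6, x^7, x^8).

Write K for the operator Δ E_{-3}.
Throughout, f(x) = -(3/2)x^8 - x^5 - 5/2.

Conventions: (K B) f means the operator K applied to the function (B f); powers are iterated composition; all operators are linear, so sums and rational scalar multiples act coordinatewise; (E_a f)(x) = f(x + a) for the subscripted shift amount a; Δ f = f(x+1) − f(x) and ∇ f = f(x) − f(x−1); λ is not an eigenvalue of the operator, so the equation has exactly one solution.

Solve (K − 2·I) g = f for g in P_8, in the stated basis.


write g with unknown coordinates in the stated basis and equate coefficients in (K − 2·I) g = f
solving from the highest basis element down gives g = (3/4)x^8 + 3x^7 - 42x^6 + 116x^5 + (4625/4)x^4 - 7549x^3 + (9967/4)x^2 + (227221/4)x - 60192
check: K g = 6x^7 - 84x^6 + 231x^5 + (4625/2)x^4 - 15098x^3 + (9967/2)x^2 + (227221/2)x - 240773/2
so K g − 2·g = -(3/2)x^8 - x^5 - 5/2 = f ✓

the result is g(x) = (3/4)x^8 + 3x^7 - 42x^6 + 116x^5 + (4625/4)x^4 - 7549x^3 + (9967/4)x^2 + (227221/4)x - 60192


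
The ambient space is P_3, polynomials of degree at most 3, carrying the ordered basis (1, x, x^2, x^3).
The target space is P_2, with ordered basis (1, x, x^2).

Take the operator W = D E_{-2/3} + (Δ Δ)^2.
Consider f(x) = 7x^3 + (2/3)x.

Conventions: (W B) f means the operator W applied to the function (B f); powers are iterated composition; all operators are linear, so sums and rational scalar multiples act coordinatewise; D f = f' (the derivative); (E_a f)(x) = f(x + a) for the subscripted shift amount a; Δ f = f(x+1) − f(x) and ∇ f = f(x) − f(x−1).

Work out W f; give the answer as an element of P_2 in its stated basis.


the image equals g(x) = 21x^2 - 28x + 10

E_{-2/3} f = 7x^3 - 14x^2 + 10x - 68/27
D E_{-2/3} f = 21x^2 - 28x + 10
Δ f = 21x^2 + 21x + 23/3
Δ Δ f = 42x + 42
Δ (Δ Δ) f = 42
Δ Δ (Δ Δ) f = 0
(D E_{-2/3} + (Δ Δ)^2) f = 21x^2 - 28x + 10


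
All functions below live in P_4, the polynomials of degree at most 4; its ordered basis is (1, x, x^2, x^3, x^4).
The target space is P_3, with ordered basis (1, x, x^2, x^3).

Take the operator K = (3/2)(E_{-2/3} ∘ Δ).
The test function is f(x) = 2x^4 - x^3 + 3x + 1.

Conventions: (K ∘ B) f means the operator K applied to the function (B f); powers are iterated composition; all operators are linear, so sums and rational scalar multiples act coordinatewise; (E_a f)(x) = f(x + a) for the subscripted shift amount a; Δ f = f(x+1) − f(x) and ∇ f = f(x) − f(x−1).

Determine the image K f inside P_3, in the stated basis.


g(x) = 12x^3 - (21/2)x^2 + (11/2)x + 31/9

Δ f = 8x^3 + 9x^2 + 5x + 4
E_{-2/3} Δ f = 8x^3 - 7x^2 + (11/3)x + 62/27
((3/2)(E_{-2/3} ∘ Δ)) f = 12x^3 - (21/2)x^2 + (11/2)x + 31/9


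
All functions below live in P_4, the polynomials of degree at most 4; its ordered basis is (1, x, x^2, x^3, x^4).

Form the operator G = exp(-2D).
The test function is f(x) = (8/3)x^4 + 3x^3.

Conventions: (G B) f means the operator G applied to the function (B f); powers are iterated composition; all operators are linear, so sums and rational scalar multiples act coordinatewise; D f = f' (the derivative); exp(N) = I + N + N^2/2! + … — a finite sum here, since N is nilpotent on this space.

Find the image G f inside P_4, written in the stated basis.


order-1 term: -(64/3)x^3 - 18x^2
order-2 term: 64x^2 + 36x
order-3 term: -(256/3)x - 24
order-4 term: 128/3
the series for exp(-2D) f terminates at order 4
exp(-2D) f = (8/3)x^4 - (55/3)x^3 + 46x^2 - (148/3)x + 56/3

the image equals g(x) = (8/3)x^4 - (55/3)x^3 + 46x^2 - (148/3)x + 56/3


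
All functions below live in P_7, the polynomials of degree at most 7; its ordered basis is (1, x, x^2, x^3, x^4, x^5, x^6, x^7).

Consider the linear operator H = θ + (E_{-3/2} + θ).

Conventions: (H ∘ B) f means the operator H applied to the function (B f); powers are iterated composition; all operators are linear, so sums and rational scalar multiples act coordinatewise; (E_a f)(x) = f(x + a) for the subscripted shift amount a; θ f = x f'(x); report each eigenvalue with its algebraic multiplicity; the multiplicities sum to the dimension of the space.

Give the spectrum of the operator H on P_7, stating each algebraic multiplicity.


image of 1: 1
image of x: 3x - 3/2
image of x^2: 5x^2 - 3x + 9/4
image of x^3: 7x^3 - (9/2)x^2 + (27/4)x - 27/8
image of x^4: 9x^4 - 6x^3 + (27/2)x^2 - (27/2)x + 81/16
image of x^5: 11x^5 - (15/2)x^4 + (45/2)x^3 - (135/4)x^2 + (405/16)x - 243/32
image of x^6: 13x^6 - 9x^5 + (135/4)x^4 - (135/2)x^3 + (1215/16)x^2 - (729/16)x + 729/64
image of x^7: 15x^7 - (21/2)x^6 + (189/4)x^5 - (945/8)x^4 + (2835/16)x^3 - (5103/32)x^2 + (5103/64)x - 2187/128
the matrix is upper triangular; its diagonal is (1, 3, 5, 7, 9, 11, 13, 15)
for a triangular matrix the eigenvalues are the diagonal entries, with algebraic multiplicity their repetition count

λ = 1 (multiplicity 1), λ = 3 (multiplicity 1), λ = 5 (multiplicity 1), λ = 7 (multiplicity 1), λ = 9 (multiplicity 1), λ = 11 (multiplicity 1), λ = 13 (multiplicity 1), λ = 15 (multiplicity 1)


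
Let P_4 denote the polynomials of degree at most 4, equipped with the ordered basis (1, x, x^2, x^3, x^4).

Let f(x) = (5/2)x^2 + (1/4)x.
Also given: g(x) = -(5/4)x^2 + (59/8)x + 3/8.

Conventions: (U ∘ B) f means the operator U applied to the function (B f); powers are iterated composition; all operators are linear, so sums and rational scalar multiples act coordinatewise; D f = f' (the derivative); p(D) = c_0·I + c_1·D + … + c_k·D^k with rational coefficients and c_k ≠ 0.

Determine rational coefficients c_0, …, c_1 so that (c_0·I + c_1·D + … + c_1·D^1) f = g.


c_0 = -1/2, c_1 = 3/2

D^0 f = (5/2)x^2 + (1/4)x
D^1 f = 5x + 1/4
matching coefficients of g against c_0 f + c_1 Df + … from the top degree down determines the c_i
solution: c_0 = -1/2, c_1 = 3/2


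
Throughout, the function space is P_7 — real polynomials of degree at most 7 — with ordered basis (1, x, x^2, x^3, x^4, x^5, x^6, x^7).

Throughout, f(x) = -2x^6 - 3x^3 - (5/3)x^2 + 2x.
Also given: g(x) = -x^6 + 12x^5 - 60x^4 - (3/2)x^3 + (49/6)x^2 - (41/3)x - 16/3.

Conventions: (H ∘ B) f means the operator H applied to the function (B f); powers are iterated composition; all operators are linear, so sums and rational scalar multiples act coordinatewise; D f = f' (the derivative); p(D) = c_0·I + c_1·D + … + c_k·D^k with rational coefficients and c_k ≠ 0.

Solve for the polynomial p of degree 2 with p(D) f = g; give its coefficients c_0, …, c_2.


c_0 = 1/2, c_1 = -1, c_2 = 1

D^0 f = -2x^6 - 3x^3 - (5/3)x^2 + 2x
D^1 f = -12x^5 - 9x^2 - (10/3)x + 2
D^2 f = -60x^4 - 18x - 10/3
matching coefficients of g against c_0 f + c_1 Df + … from the top degree down determines the c_i
solution: c_0 = 1/2, c_1 = -1, c_2 = 1


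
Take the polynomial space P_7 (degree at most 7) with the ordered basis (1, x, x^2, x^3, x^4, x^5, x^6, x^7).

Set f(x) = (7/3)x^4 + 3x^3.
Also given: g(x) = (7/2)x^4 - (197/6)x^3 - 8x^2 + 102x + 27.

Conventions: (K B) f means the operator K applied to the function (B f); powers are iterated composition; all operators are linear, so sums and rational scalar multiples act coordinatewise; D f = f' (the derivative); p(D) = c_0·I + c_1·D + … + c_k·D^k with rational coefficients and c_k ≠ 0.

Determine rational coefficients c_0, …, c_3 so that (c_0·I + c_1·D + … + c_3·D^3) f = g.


D^0 f = (7/3)x^4 + 3x^3
D^1 f = (28/3)x^3 + 9x^2
D^2 f = 28x^2 + 18x
D^3 f = 56x + 18
matching coefficients of g against c_0 f + c_1 Df + … from the top degree down determines the c_i
solution: c_0 = 3/2, c_1 = -4, c_2 = 1, c_3 = 3/2

c_0 = 3/2, c_1 = -4, c_2 = 1, c_3 = 3/2


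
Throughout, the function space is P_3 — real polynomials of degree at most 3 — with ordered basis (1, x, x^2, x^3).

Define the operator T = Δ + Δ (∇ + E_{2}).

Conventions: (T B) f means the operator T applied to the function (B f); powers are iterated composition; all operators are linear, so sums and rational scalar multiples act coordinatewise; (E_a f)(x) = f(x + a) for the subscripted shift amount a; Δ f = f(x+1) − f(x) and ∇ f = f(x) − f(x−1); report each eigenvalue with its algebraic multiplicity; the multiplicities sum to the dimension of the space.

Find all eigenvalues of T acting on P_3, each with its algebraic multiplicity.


image of 1: 0
image of x: 2
image of x^2: 4x + 8
image of x^3: 6x^2 + 24x + 20
the matrix is upper triangular; its diagonal is (0, 0, 0, 0)
for a triangular matrix the eigenvalues are the diagonal entries, with algebraic multiplicity their repetition count

λ = 0 (multiplicity 4)


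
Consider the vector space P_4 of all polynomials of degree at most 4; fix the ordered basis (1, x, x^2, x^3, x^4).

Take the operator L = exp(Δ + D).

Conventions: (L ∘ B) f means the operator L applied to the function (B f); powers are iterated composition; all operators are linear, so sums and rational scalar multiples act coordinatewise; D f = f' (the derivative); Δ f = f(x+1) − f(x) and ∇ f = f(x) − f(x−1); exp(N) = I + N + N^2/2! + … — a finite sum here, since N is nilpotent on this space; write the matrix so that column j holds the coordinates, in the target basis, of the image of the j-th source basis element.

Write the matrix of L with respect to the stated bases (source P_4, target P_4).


the matrix is [[1, 2, 5, 15, 52]; [0, 1, 4, 15, 60]; [0, 0, 1, 6, 30]; [0, 0, 0, 1, 8]; [0, 0, 0, 0, 1]] (rows listed top to bottom)

image of 1: 1
image of x: x + 2
image of x^2: x^2 + 4x + 5
image of x^3: x^3 + 6x^2 + 15x + 15
image of x^4: x^4 + 8x^3 + 30x^2 + 60x + 52
each image's coordinates form column j of the matrix


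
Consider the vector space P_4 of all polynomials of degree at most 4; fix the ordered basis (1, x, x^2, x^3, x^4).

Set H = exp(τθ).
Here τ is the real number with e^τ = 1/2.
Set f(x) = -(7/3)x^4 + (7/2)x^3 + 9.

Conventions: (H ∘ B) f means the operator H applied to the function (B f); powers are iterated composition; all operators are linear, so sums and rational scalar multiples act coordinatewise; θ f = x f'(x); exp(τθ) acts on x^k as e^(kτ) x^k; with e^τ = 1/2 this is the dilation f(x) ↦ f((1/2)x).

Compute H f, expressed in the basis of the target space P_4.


g(x) = -(7/48)x^4 + (7/16)x^3 + 9

exp(τθ) x^k = e^(kτ) x^k; with e^τ = 1/2 this sends x^k to (1/2)^k x^k
x^3 ↦ 1/8 x^3
x^4 ↦ 1/16 x^4
applying this coordinatewise to f: exp(τθ) f = -(7/48)x^4 + (7/16)x^3 + 9


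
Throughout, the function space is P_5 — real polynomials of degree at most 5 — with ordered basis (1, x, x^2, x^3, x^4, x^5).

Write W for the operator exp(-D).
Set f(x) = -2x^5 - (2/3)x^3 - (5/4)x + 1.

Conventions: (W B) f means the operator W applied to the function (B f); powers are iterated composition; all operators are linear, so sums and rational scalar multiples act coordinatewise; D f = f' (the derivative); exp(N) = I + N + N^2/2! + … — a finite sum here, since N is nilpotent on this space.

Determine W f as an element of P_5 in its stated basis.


order-1 term: 10x^4 + 2x^2 + 5/4
order-2 term: -20x^3 - 2x
order-3 term: 20x^2 + 2/3
order-4 term: -10x
order-5 term: 2
the series for exp(-D) f terminates at order 5
exp(-D) f = -2x^5 + 10x^4 - (62/3)x^3 + 22x^2 - (53/4)x + 59/12

g(x) = -2x^5 + 10x^4 - (62/3)x^3 + 22x^2 - (53/4)x + 59/12


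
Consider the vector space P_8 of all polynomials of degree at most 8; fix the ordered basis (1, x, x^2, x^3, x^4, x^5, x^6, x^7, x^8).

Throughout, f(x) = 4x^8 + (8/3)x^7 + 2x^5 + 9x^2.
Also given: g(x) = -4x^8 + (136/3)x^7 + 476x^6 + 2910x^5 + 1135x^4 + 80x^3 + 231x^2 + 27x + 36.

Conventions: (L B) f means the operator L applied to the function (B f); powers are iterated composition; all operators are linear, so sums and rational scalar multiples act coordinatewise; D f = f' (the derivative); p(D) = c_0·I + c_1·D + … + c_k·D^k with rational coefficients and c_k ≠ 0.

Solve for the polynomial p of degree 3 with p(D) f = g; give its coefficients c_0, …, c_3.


D^0 f = 4x^8 + (8/3)x^7 + 2x^5 + 9x^2
D^1 f = 32x^7 + (56/3)x^6 + 10x^4 + 18x
D^2 f = 224x^6 + 112x^5 + 40x^3 + 18
D^3 f = 1344x^5 + 560x^4 + 120x^2
matching coefficients of g against c_0 f + c_1 Df + … from the top degree down determines the c_i
solution: c_0 = -1, c_1 = 3/2, c_2 = 2, c_3 = 2

p(D) = -I + (3/2)·D + 2·D^2 + 2·D^3, i.e. c_0 = -1, c_1 = 3/2, c_2 = 2, c_3 = 2


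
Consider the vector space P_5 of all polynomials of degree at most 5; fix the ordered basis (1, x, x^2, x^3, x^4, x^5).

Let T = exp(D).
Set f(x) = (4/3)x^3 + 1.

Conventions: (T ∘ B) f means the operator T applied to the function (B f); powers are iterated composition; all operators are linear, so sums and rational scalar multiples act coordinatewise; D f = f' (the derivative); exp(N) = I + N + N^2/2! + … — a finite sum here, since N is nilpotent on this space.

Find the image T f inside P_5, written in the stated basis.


the result is g(x) = (4/3)x^3 + 4x^2 + 4x + 7/3

order-1 term: 4x^2
order-2 term: 4x
order-3 term: 4/3
the series for exp(D) f terminates at order 3
exp(D) f = (4/3)x^3 + 4x^2 + 4x + 7/3


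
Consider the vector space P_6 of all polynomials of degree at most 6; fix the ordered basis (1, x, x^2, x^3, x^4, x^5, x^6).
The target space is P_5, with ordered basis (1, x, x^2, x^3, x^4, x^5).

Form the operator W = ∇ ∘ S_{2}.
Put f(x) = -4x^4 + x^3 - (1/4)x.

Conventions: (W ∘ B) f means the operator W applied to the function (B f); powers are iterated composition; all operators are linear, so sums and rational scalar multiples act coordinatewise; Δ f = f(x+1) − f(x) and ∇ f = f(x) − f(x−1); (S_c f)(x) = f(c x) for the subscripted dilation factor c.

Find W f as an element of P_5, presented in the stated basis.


S_{2} f = -64x^4 + 8x^3 - (1/2)x
∇ S_{2} f = -256x^3 + 408x^2 - 280x + 143/2

the result is g(x) = -256x^3 + 408x^2 - 280x + 143/2


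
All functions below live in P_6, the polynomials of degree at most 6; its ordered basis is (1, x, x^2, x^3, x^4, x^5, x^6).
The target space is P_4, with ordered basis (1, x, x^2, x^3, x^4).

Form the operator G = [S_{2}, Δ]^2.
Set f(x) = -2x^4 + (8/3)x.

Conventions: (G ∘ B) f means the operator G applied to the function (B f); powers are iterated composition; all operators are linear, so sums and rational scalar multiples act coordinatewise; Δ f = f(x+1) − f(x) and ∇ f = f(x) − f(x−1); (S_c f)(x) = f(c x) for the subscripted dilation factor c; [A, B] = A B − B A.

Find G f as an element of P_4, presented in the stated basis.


the image equals g(x) = -768x^2 - 1728x - 992

Δ f = -8x^3 - 12x^2 - 8x + 2/3
S_{2} Δ f = -64x^3 - 48x^2 - 16x + 2/3
S_{2} f = -32x^4 + (16/3)x
Δ S_{2} f = -128x^3 - 192x^2 - 128x - 80/3
[S_{2}, Δ] f = 64x^3 + 144x^2 + 112x + 82/3
Δ [S_{2}, Δ] f = 192x^2 + 480x + 320
S_{2} Δ [S_{2}, Δ] f = 768x^2 + 960x + 320
S_{2} [S_{2}, Δ] f = 512x^3 + 576x^2 + 224x + 82/3
Δ S_{2} [S_{2}, Δ] f = 1536x^2 + 2688x + 1312
[S_{2}, Δ] [S_{2}, Δ] f = -768x^2 - 1728x - 992


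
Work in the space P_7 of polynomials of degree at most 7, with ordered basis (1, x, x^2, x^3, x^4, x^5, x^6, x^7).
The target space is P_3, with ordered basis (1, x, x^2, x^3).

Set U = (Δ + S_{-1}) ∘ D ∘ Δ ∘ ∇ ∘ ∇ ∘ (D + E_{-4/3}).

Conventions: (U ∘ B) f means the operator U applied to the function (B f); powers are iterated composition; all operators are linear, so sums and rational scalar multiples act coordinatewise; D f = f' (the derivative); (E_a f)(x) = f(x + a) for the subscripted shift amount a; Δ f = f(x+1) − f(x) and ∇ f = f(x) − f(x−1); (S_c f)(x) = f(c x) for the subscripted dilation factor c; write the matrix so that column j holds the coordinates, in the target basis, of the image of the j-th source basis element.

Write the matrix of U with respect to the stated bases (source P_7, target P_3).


image of 1: 0
image of x: 0
image of x^2: 0
image of x^3: 0
image of x^4: 24
image of x^5: -120x + 20
image of x^6: 360x^2 + 1320x + 700
image of x^7: -840x^3 + 420x^2 - 8260x + 2240/9
each image's coordinates form column j of the matrix

the matrix is [[0, 0, 0, 0, 24, 20, 700, 2240/9]; [0, 0, 0, 0, 0, -120, 1320, -8260]; [0, 0, 0, 0, 0, 0, 360, 420]; [0, 0, 0, 0, 0, 0, 0, -840]] (rows listed top to bottom)


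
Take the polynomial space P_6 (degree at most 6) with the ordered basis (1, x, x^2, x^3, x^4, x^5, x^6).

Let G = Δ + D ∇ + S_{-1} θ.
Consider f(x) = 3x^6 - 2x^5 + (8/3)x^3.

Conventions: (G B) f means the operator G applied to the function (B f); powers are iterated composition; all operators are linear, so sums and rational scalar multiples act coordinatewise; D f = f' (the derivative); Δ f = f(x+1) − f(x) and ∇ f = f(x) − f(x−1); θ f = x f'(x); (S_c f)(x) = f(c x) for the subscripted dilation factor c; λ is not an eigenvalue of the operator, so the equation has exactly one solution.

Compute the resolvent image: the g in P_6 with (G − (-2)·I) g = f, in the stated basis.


g(x) = (3/8)x^6 + (17/12)x^5 - (575/144)x^4 + (319/36)x^3 + (91/8)x^2 - (5791/36)x + 24115/288

write g with unknown coordinates in the stated basis and equate coefficients in (G − (-2)·I) g = f
solving from the highest basis element down gives g = (3/8)x^6 + (17/12)x^5 - (575/144)x^4 + (319/36)x^3 + (91/8)x^2 - (5791/36)x + 24115/288
check: G g = (9/4)x^6 - (29/6)x^5 + (575/72)x^4 - (271/18)x^3 - (91/4)x^2 + (5791/18)x - 24115/144
so G g − (-2)·g = 3x^6 - 2x^5 + (8/3)x^3 = f ✓


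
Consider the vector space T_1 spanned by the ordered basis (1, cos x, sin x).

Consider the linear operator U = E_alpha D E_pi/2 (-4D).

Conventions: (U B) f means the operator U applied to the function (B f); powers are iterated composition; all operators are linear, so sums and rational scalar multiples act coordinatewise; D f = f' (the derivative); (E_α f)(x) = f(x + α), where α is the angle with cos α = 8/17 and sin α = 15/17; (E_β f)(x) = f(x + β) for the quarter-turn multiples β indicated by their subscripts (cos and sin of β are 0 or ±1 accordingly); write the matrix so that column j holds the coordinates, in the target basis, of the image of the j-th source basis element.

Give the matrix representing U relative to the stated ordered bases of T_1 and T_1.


image of 1: 0
image of cos x: -(60/17)cos x - (32/17)sin x
image of sin x: (32/17)cos x - (60/17)sin x
each image's coordinates form column j of the matrix

the matrix is [[0, 0, 0]; [0, -60/17, 32/17]; [0, -32/17, -60/17]] (rows listed top to bottom)


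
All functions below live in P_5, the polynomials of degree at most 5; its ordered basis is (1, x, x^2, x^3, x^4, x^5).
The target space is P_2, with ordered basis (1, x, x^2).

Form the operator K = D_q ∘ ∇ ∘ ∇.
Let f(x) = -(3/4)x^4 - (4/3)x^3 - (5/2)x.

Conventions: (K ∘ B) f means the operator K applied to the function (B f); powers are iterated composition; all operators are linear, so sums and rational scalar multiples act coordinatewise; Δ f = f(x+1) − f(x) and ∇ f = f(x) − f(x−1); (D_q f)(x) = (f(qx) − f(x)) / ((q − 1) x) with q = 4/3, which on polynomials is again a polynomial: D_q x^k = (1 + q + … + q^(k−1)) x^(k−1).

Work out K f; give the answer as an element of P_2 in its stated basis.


∇ f = -3x^3 + (1/2)x^2 + x - 37/12
∇ ∇ f = -9x^2 + 10x - 5/2
D_q ∇ ∇ f = -21x + 10

g(x) = -21x + 10


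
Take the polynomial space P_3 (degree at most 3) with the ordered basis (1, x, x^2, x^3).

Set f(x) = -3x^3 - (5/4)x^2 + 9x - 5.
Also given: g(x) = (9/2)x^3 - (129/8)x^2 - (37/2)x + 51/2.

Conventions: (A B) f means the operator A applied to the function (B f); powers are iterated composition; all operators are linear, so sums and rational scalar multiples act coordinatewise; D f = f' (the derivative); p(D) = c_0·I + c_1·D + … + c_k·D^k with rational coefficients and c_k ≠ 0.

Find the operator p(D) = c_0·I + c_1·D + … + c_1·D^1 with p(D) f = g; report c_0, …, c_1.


D^0 f = -3x^3 - (5/4)x^2 + 9x - 5
D^1 f = -9x^2 - (5/2)x + 9
matching coefficients of g against c_0 f + c_1 Df + … from the top degree down determines the c_i
solution: c_0 = -3/2, c_1 = 2

c_0 = -3/2, c_1 = 2


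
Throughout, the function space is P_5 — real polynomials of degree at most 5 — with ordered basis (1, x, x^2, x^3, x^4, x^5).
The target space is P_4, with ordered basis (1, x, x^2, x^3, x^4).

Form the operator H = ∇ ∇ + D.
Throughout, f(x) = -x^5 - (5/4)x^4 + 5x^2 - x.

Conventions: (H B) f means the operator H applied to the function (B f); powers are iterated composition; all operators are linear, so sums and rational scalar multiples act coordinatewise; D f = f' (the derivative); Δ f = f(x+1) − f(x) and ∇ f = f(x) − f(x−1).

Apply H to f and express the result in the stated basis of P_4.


the image equals g(x) = -5x^4 - 25x^3 + 45x^2 - 30x + 43/2

∇ f = -5x^4 + 5x^3 - (5/2)x^2 + 10x - 23/4
∇ ∇ f = -20x^3 + 45x^2 - 40x + 45/2
D f = -5x^4 - 5x^3 + 10x - 1
(∇ ∇ + D) f = -5x^4 - 25x^3 + 45x^2 - 30x + 43/2
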